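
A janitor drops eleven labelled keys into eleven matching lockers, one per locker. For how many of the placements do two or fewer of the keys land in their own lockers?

# with exactly i fixed is C(11,i)·!(11-i); sum over i=0..2:
  i=0: C(11,0)·!11 = 1·14684570 = 14684570
  i=1: C(11,1)·!10 = 11·1334961 = 14684571
  i=2: C(11,2)·!9 = 55·133496 = 7342280
Total = 36711421.

36711421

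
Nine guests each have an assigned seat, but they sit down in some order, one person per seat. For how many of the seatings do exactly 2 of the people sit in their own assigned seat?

66744

Choose which 2 of the 9 are fixed: C(9,2) = 36.
The other 7 form a derangement: !7 = 1854.
Total: 36 × 1854 = 66744.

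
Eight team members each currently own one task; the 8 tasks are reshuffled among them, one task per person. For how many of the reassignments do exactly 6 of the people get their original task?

Pick the 6 fixed positions: C(8,6) = 28 ways.
The remaining 2 must be deranged: !2 = 1.
Total: 28 × 1 = 28.

28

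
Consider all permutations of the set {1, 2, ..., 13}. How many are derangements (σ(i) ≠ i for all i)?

2290792932

Use !n = (n-1)(!(n-1) + !(n-2)).
!13 = 12·(176214841 + 14684570) = 12·190899411 = 2290792932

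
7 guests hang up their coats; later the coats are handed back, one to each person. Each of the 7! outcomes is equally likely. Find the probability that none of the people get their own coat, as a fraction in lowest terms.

103/280

Favorable outcomes: !7 = 1854.
Total outcomes: 7! = 5040.
Probability = 1854/5040 = 103/280.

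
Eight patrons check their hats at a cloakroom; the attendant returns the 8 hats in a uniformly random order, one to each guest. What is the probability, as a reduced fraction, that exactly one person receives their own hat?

Favorable outcomes: C(8,1)·!7 = 8·1854 = 14832.
Total outcomes: 8! = 40320.
Probability = 14832/40320 = 103/280.

103/280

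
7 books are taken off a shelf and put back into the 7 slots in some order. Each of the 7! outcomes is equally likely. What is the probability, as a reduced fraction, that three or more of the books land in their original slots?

Favorable outcomes: Σ_{i≥3} C(7,i)·!(7-i) = 35·9 + 35·2 + 21·1 + 7·0 + 1·1 = 407.
Total outcomes: 7! = 5040.
Probability = 407/5040 = 407/5040.

407/5040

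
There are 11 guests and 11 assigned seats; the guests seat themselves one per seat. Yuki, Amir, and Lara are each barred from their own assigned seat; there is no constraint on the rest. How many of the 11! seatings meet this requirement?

30078720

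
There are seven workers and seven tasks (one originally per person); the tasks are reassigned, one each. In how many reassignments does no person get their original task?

1854

The number of derangements of 7 is !7 = Σ_{k=0}^{7} (-1)^k·7!/k!
= 7! - 7!/1! + 7!/2! - 7!/3! + 7!/4! - 7!/5! + 7!/6! - 7!/7!
= 5040 - 5040 + 2520 - 840 + 210 - 42 + 7 - 1
= 1854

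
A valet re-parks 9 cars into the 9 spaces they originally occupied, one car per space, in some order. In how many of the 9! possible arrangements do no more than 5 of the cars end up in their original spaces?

# with exactly i fixed is C(9,i)·!(9-i); sum over i=0..5:
  i=0: C(9,0)·!9 = 1·133496 = 133496
  i=1: C(9,1)·!8 = 9·14833 = 133497
  i=2: C(9,2)·!7 = 36·1854 = 66744
  i=3: C(9,3)·!6 = 84·265 = 22260
  i=4: C(9,4)·!5 = 126·44 = 5544
  i=5: C(9,5)·!4 = 126·9 = 1134
Total = 362675.

362675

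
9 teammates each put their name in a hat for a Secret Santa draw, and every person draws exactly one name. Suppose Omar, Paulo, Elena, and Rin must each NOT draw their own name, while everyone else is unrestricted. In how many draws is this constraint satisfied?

Let A_j be the event that the j-th constrained one is fixed. By inclusion-exclusion over the 4 events:
Σ_{j=0}^{4} (-1)^j C(4,j)(9-j)!
= C(4,0)·9! - C(4,1)·8! + C(4,2)·7! - C(4,3)·6! + C(4,4)·5!
= 362880 - 161280 + 30240 - 2880 + 120
= 229080

229080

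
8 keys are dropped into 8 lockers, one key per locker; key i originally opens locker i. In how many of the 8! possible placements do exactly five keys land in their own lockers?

112

Choose which 5 of the 8 are fixed: C(8,5) = 56.
The remaining 3 must be deranged: !3 = 2.
Total: 56 × 2 = 112.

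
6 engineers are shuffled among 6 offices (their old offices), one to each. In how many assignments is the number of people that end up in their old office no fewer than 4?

# with exactly i fixed is C(6,i)·!(6-i); sum over i=4..6:
  i=4: C(6,4)·!2 = 15·1 = 15
  i=5: C(6,5)·!1 = 6·0 = 0
  i=6: C(6,6)·!0 = 1·1 = 1
Total = 16.

16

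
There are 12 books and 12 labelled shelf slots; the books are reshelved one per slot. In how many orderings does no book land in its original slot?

!12 is the nearest integer to 12!/e.
12! = 479001600, and 479001600/e ≈ 176214840.93, so !12 = 176214841.

176214841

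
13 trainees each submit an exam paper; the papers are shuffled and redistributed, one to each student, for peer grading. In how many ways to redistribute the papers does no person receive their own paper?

!13 = 13! · Σ_{k=0}^{13} (-1)^k/k!
= 13! - 13!/1! + 13!/2! - 13!/3! + 13!/4! - 13!/5! + 13!/6! - 13!/7! + 13!/8! - 13!/9! + 13!/10! - 13!/11! + 13!/12! - 13!/13!
= 6227020800 - 6227020800 + 3113510400 - 1037836800 + 259459200 - 51891840 + 8648640 - 1235520 + 154440 - 17160 + 1716 - 156 + 13 - 1
= 2290792932

2290792932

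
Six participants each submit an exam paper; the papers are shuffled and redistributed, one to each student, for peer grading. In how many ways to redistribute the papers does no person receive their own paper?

265

Recurrence: !6 = 6·!5 + (-1)^6.
!6 = 6·44 + 1 = 265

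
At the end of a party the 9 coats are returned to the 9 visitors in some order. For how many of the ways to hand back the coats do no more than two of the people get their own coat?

333737

Sum C(9,i)·!(9-i) for i = 0..2:
  i=0: C(9,0)·!9 = 1·133496 = 133496
  i=1: C(9,1)·!8 = 9·14833 = 133497
  i=2: C(9,2)·!7 = 36·1854 = 66744
Total = 333737.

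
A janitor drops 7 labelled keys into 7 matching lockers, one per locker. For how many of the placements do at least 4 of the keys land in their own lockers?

# with exactly i fixed is C(7,i)·!(7-i); sum over i=4..7:
  i=4: C(7,4)·!3 = 35·2 = 70
  i=5: C(7,5)·!2 = 21·1 = 21
  i=6: C(7,6)·!1 = 7·0 = 0
  i=7: C(7,7)·!0 = 1·1 = 1
Total = 92.

92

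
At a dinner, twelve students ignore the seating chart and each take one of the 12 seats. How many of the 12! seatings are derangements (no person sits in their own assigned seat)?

!12 = 12! · Σ_{k=0}^{12} (-1)^k/k!
= 12! - 12!/1! + 12!/2! - 12!/3! + 12!/4! - 12!/5! + 12!/6! - 12!/7! + 12!/8! - 12!/9! + 12!/10! - 12!/11! + 12!/12!
= 479001600 - 479001600 + 239500800 - 79833600 + 19958400 - 3991680 + 665280 - 95040 + 11880 - 1320 + 132 - 12 + 1
= 176214841

176214841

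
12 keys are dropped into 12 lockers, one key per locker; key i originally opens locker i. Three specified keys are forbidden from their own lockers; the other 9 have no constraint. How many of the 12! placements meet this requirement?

Let A_j be the event that the j-th constrained one is fixed. By inclusion-exclusion over the 3 events:
Σ_{j=0}^{3} (-1)^j C(3,j)(12-j)!
= C(3,0)·12! - C(3,1)·11! + C(3,2)·10! - C(3,3)·9!
= 479001600 - 119750400 + 10886400 - 362880
= 369774720

369774720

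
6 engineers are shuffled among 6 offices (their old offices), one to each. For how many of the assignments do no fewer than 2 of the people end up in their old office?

191

Sum C(6,i)·!(6-i) for i = 2..6:
  i=2: C(6,2)·!4 = 15·9 = 135
  i=3: C(6,3)·!3 = 20·2 = 40
  i=4: C(6,4)·!2 = 15·1 = 15
  i=5: C(6,5)·!1 = 6·0 = 0
  i=6: C(6,6)·!0 = 1·1 = 1
Total = 191.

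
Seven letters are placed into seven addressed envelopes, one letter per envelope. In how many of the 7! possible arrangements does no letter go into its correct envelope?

!7 = 7! · Σ_{k=0}^{7} (-1)^k/k!
= 7! - 7!/1! + 7!/2! - 7!/3! + 7!/4! - 7!/5! + 7!/6! - 7!/7!
= 5040 - 5040 + 2520 - 840 + 210 - 42 + 7 - 1
= 1854

1854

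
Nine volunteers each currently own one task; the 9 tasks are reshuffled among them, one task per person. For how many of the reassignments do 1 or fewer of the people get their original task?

266993

Sum C(9,i)·!(9-i) for i = 0..1:
  i=0: C(9,0)·!9 = 1·133496 = 133496
  i=1: C(9,1)·!8 = 9·14833 = 133497
Total = 266993.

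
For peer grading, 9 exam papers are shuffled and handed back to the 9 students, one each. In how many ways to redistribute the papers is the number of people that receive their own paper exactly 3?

22260

Pick the 3 fixed positions: C(9,3) = 84 ways.
The other 6 form a derangement: !6 = 265.
Total: 84 × 265 = 22260.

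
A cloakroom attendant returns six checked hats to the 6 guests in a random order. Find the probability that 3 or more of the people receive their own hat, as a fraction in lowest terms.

7/90

Favorable outcomes: Σ_{i≥3} C(6,i)·!(6-i) = 20·2 + 15·1 + 6·0 + 1·1 = 56.
Total outcomes: 6! = 720.
Probability = 56/720 = 7/90.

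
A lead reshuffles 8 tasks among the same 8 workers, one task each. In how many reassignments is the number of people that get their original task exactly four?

630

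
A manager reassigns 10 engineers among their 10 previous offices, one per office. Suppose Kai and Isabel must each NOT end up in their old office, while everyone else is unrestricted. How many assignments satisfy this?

2943360

Let A_j be the event that the j-th constrained one is fixed. By inclusion-exclusion over the 2 events:
Σ_{j=0}^{2} (-1)^j C(2,j)(10-j)!
= C(2,0)·10! - C(2,1)·9! + C(2,2)·8!
= 3628800 - 725760 + 40320
= 2943360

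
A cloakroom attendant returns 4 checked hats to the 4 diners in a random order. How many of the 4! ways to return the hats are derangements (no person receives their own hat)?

By inclusion-exclusion, !4 = Σ (-1)^k · 4!/k! for k=0..4
= 4! - 4!/1! + 4!/2! - 4!/3! + 4!/4!
= 24 - 24 + 12 - 4 + 1
= 9

9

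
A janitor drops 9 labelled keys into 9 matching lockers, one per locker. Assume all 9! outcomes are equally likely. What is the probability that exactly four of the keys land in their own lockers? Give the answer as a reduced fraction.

11/720

Favorable outcomes: C(9,4)·!5 = 126·44 = 5544.
Total outcomes: 9! = 362880.
Probability = 5544/362880 = 11/720.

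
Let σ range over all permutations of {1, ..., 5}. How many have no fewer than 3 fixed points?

Sum C(5,i)·!(5-i) for i = 3..5:
  i=3: C(5,3)·!2 = 10·1 = 10
  i=4: C(5,4)·!1 = 5·0 = 0
  i=5: C(5,5)·!0 = 1·1 = 1
Total = 11.

11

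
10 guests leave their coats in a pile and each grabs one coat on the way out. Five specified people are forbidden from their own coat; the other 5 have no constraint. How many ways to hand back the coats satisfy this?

Let A_j be the event that the j-th constrained one is fixed. By inclusion-exclusion over the 5 events:
Σ_{j=0}^{5} (-1)^j C(5,j)(10-j)!
= C(5,0)·10! - C(5,1)·9! + C(5,2)·8! - C(5,3)·7! + C(5,4)·6! - C(5,5)·5!
= 3628800 - 1814400 + 403200 - 50400 + 3600 - 120
= 2170680

2170680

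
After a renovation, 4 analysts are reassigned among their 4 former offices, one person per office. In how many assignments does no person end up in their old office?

9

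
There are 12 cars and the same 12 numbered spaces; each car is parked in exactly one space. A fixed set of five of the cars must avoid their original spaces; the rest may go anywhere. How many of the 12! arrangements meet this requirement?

312273360

Let A_j be the event that the j-th constrained one is fixed. By inclusion-exclusion over the 5 events:
Σ_{j=0}^{5} (-1)^j C(5,j)(12-j)!
= C(5,0)·12! - C(5,1)·11! + C(5,2)·10! - C(5,3)·9! + C(5,4)·8! - C(5,5)·7!
= 479001600 - 199584000 + 36288000 - 3628800 + 201600 - 5040
= 312273360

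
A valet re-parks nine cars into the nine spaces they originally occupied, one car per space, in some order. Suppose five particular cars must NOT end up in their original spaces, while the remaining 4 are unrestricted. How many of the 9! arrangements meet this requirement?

205056

Inclusion-exclusion on the 5 forbidden self-matches:
Σ_{j=0}^{5} (-1)^j C(5,j)(9-j)!
= C(5,0)·9! - C(5,1)·8! + C(5,2)·7! - C(5,3)·6! + C(5,4)·5! - C(5,5)·4!
= 362880 - 201600 + 50400 - 7200 + 600 - 24
= 205056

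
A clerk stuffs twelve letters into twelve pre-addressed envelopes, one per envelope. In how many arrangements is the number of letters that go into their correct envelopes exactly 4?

Choose which 4 of the 12 are fixed: C(12,4) = 495.
The other 8 form a derangement: !8 = 14833.
Total: 495 × 14833 = 7342335.

7342335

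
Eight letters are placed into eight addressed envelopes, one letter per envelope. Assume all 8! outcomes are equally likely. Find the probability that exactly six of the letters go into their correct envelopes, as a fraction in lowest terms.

1/1440

Favorable outcomes: C(8,6)·!2 = 28·1 = 28.
Total outcomes: 8! = 40320.
Probability = 28/40320 = 1/1440.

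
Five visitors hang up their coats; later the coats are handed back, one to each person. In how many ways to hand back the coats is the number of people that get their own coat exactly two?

Choose which 2 of the 5 are fixed: C(5,2) = 10.
The other 3 form a derangement: !3 = 2.
Total: 10 × 2 = 20.

20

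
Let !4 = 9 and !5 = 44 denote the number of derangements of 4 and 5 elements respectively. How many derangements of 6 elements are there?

265

!6 = (6-1)·(!5 + !4) = 5·(44 + 9) = 5·53 = 265.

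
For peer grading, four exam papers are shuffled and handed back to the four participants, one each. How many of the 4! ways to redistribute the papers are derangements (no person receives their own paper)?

9

Recurrence: !4 = 3·(!3 + !2).
!4 = 3·(2 + 1) = 3·3 = 9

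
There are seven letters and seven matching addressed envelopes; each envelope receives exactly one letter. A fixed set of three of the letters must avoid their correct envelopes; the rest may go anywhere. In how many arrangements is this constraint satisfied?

Inclusion-exclusion on the 3 forbidden self-matches:
Σ_{j=0}^{3} (-1)^j C(3,j)(7-j)!
= C(3,0)·7! - C(3,1)·6! + C(3,2)·5! - C(3,3)·4!
= 5040 - 2160 + 360 - 24
= 3216

3216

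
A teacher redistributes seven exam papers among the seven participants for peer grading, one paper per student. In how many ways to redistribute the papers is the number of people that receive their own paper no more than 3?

# with exactly i fixed is C(7,i)·!(7-i); sum over i=0..3:
  i=0: C(7,0)·!7 = 1·1854 = 1854
  i=1: C(7,1)·!6 = 7·265 = 1855
  i=2: C(7,2)·!5 = 21·44 = 924
  i=3: C(7,3)·!4 = 35·9 = 315
Total = 4948.

4948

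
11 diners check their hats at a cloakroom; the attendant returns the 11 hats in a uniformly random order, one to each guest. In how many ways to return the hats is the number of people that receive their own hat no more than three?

39158866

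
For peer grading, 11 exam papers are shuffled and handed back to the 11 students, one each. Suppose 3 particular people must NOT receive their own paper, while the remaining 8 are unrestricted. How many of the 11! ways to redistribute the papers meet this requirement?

30078720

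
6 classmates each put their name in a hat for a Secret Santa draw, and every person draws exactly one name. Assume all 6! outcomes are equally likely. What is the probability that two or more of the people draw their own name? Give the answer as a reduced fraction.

191/720

Favorable outcomes: Σ_{i≥2} C(6,i)·!(6-i) = 15·9 + 20·2 + 15·1 + 6·0 + 1·1 = 191.
Total outcomes: 6! = 720.
Probability = 191/720 = 191/720.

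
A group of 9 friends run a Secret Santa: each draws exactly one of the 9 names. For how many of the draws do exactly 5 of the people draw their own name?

Choose which 5 of the 9 are fixed: C(9,5) = 126.
The other 4 form a derangement: !4 = 9.
Total: 126 × 9 = 1134.

1134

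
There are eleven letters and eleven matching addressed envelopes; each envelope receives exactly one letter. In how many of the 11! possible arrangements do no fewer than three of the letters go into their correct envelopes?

Sum C(11,i)·!(11-i) for i = 3..11:
  i=3: C(11,3)·!8 = 165·14833 = 2447445
  i=4: C(11,4)·!7 = 330·1854 = 611820
  i=5: C(11,5)·!6 = 462·265 = 122430
  i=6: C(11,6)·!5 = 462·44 = 20328
  i=7: C(11,7)·!4 = 330·9 = 2970
  i=8: C(11,8)·!3 = 165·2 = 330
  i=9: C(11,9)·!2 = 55·1 = 55
  i=10: C(11,10)·!1 = 11·0 = 0
  i=11: C(11,11)·!0 = 1·1 = 1
Total = 3205379.

3205379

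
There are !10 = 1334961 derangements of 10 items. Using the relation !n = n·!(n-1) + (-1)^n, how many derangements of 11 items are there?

!11 = 11·1334961 - 1 = 14684570.

14684570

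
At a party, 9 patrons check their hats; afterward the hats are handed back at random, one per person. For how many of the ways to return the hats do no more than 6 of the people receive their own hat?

362843

Sum C(9,i)·!(9-i) for i = 0..6:
  i=0: C(9,0)·!9 = 1·133496 = 133496
  i=1: C(9,1)·!8 = 9·14833 = 133497
  i=2: C(9,2)·!7 = 36·1854 = 66744
  i=3: C(9,3)·!6 = 84·265 = 22260
  i=4: C(9,4)·!5 = 126·44 = 5544
  i=5: C(9,5)·!4 = 126·9 = 1134
  i=6: C(9,6)·!3 = 84·2 = 168
Total = 362843.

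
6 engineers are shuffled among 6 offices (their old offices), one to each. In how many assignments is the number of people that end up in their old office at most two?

664

# with exactly i fixed is C(6,i)·!(6-i); sum over i=0..2:
  i=0: C(6,0)·!6 = 1·265 = 265
  i=1: C(6,1)·!5 = 6·44 = 264
  i=2: C(6,2)·!4 = 15·9 = 135
Total = 664.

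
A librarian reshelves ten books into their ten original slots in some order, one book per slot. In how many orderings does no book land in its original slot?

1334961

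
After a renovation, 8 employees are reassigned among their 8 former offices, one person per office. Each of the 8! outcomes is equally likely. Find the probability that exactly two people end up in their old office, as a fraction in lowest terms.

Favorable outcomes: C(8,2)·!6 = 28·265 = 7420.
Total outcomes: 8! = 40320.
Probability = 7420/40320 = 53/288.

53/288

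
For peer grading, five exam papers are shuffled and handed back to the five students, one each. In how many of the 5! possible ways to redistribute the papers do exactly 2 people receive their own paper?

20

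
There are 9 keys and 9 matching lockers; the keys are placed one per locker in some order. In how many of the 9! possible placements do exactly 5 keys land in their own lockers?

1134

Choose which 5 of the 9 are fixed: C(9,5) = 126.
The remaining 4 must be deranged: !4 = 9.
Total: 126 × 9 = 1134.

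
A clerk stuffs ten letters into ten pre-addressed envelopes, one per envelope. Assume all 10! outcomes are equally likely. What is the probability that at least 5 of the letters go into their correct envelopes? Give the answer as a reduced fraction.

829/226800

Favorable outcomes: Σ_{i≥5} C(10,i)·!(10-i) = 252·44 + 210·9 + 120·2 + 45·1 + 10·0 + 1·1 = 13264.
Total outcomes: 10! = 3628800.
Probability = 13264/3628800 = 829/226800.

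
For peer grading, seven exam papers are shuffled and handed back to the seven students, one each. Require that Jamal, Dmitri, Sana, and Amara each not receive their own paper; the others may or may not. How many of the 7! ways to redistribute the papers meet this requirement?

Let A_j be the event that the j-th constrained one is fixed. By inclusion-exclusion over the 4 events:
Σ_{j=0}^{4} (-1)^j C(4,j)(7-j)!
= C(4,0)·7! - C(4,1)·6! + C(4,2)·5! - C(4,3)·4! + C(4,4)·3!
= 5040 - 2880 + 720 - 96 + 6
= 2790

2790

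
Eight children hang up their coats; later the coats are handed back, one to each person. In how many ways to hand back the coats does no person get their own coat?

The number of derangements of 8 is !8 = Σ_{k=0}^{8} (-1)^k·8!/k!
= 8! - 8!/1! + 8!/2! - 8!/3! + 8!/4! - 8!/5! + 8!/6! - 8!/7! + 8!/8!
= 40320 - 40320 + 20160 - 6720 + 1680 - 336 + 56 - 8 + 1
= 14833

14833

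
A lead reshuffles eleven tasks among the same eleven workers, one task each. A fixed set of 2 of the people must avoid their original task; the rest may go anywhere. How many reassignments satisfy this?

33022080

Let A_j be the event that the j-th constrained one is fixed. By inclusion-exclusion over the 2 events:
Σ_{j=0}^{2} (-1)^j C(2,j)(11-j)!
= C(2,0)·11! - C(2,1)·10! + C(2,2)·9!
= 39916800 - 7257600 + 362880
= 33022080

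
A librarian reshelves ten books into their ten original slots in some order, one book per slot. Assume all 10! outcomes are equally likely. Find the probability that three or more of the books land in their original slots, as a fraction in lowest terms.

145697/1814400

Favorable outcomes: Σ_{i≥3} C(10,i)·!(10-i) = 120·1854 + 210·265 + 252·44 + 210·9 + 120·2 + 45·1 + 10·0 + 1·1 = 291394.
Total outcomes: 10! = 3628800.
Probability = 291394/3628800 = 145697/1814400.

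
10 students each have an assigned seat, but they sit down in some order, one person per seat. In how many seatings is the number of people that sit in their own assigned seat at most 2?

3337406

Sum C(10,i)·!(10-i) for i = 0..2:
  i=0: C(10,0)·!10 = 1·1334961 = 1334961
  i=1: C(10,1)·!9 = 10·133496 = 1334960
  i=2: C(10,2)·!8 = 45·14833 = 667485
Total = 3337406.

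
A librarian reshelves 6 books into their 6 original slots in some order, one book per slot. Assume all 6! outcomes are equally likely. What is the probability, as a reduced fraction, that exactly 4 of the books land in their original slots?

1/48

Favorable outcomes: C(6,4)·!2 = 15·1 = 15.
Total outcomes: 6! = 720.
Probability = 15/720 = 1/48.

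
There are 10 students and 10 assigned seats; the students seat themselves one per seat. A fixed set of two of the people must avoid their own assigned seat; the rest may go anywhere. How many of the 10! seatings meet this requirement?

2943360

Inclusion-exclusion on the 2 forbidden self-matches:
Σ_{j=0}^{2} (-1)^j C(2,j)(10-j)!
= C(2,0)·10! - C(2,1)·9! + C(2,2)·8!
= 3628800 - 725760 + 40320
= 2943360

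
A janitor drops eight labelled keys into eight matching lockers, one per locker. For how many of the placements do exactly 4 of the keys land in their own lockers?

630

Choose which 4 of the 8 are fixed: C(8,4) = 70.
The remaining 4 must be deranged: !4 = 9.
Total: 70 × 9 = 630.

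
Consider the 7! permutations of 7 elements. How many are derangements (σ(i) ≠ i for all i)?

1854

The number of derangements of 7 is !7 = Σ_{k=0}^{7} (-1)^k·7!/k!
= 7! - 7!/1! + 7!/2! - 7!/3! + 7!/4! - 7!/5! + 7!/6! - 7!/7!
= 5040 - 5040 + 2520 - 840 + 210 - 42 + 7 - 1
= 1854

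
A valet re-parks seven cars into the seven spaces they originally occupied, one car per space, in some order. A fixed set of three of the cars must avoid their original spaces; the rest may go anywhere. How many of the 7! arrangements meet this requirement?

Inclusion-exclusion on the 3 forbidden self-matches:
Σ_{j=0}^{3} (-1)^j C(3,j)(7-j)!
= C(3,0)·7! - C(3,1)·6! + C(3,2)·5! - C(3,3)·4!
= 5040 - 2160 + 360 - 24
= 3216

3216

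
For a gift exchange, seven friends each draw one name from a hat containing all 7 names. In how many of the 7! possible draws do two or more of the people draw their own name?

Sum C(7,i)·!(7-i) for i = 2..7:
  i=2: C(7,2)·!5 = 21·44 = 924
  i=3: C(7,3)·!4 = 35·9 = 315
  i=4: C(7,4)·!3 = 35·2 = 70
  i=5: C(7,5)·!2 = 21·1 = 21
  i=6: C(7,6)·!1 = 7·0 = 0
  i=7: C(7,7)·!0 = 1·1 = 1
Total = 1331.

1331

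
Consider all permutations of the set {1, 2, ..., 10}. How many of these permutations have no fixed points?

1334961

By inclusion-exclusion, !10 = Σ (-1)^k · 10!/k! for k=0..10
= 10! - 10!/1! + 10!/2! - 10!/3! + 10!/4! - 10!/5! + 10!/6! - 10!/7! + 10!/8! - 10!/9! + 10!/10!
= 3628800 - 3628800 + 1814400 - 604800 + 151200 - 30240 + 5040 - 720 + 90 - 10 + 1
= 1334961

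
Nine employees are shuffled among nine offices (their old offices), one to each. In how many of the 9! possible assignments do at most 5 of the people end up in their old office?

362675

# with exactly i fixed is C(9,i)·!(9-i); sum over i=0..5:
  i=0: C(9,0)·!9 = 1·133496 = 133496
  i=1: C(9,1)·!8 = 9·14833 = 133497
  i=2: C(9,2)·!7 = 36·1854 = 66744
  i=3: C(9,3)·!6 = 84·265 = 22260
  i=4: C(9,4)·!5 = 126·44 = 5544
  i=5: C(9,5)·!4 = 126·9 = 1134
Total = 362675.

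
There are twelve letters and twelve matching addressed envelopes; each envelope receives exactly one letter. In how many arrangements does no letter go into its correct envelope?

176214841

The subfactorial !12 = [12!/e] (nearest integer).
12! = 479001600, and 479001600/e ≈ 176214840.93, so !12 = 176214841.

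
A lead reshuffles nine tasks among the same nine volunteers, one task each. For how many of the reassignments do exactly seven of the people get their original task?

Choose which 7 of the 9 are fixed: C(9,7) = 36.
The remaining 2 must be deranged: !2 = 1.
Total: 36 × 1 = 36.

36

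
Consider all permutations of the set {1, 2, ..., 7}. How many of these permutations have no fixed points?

1854

The subfactorial !7 = [7!/e] (nearest integer).
7! = 5040, and 5040/e ≈ 1854.11, so !7 = 1854.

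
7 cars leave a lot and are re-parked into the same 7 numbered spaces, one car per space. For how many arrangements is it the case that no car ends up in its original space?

1854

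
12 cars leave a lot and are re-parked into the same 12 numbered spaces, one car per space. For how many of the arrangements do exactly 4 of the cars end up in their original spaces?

7342335

Pick the 4 fixed positions: C(12,4) = 495 ways.
The remaining 8 must be deranged: !8 = 14833.
Total: 495 × 14833 = 7342335.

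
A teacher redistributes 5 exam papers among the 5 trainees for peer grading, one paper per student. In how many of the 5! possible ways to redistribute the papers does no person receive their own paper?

44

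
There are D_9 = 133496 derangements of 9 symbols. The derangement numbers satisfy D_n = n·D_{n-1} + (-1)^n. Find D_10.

D_10 = 10·133496 + 1 = 1334961.

1334961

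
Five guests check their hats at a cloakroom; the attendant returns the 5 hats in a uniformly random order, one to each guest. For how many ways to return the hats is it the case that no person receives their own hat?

Use !n = n·!(n-1) + (-1)^n.
!5 = 5·9 - 1 = 44

44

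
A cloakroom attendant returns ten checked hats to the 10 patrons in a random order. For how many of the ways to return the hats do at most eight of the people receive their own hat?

3628799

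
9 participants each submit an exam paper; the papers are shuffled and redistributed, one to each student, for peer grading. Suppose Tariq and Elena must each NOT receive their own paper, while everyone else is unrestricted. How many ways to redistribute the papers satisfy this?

287280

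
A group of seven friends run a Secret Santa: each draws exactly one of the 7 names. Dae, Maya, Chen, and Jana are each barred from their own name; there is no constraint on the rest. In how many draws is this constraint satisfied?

2790

Inclusion-exclusion on the 4 forbidden self-matches:
Σ_{j=0}^{4} (-1)^j C(4,j)(7-j)!
= C(4,0)·7! - C(4,1)·6! + C(4,2)·5! - C(4,3)·4! + C(4,4)·3!
= 5040 - 2880 + 720 - 96 + 6
= 2790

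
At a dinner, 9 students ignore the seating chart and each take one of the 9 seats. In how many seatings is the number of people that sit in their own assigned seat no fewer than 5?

1339

Sum C(9,i)·!(9-i) for i = 5..9:
  i=5: C(9,5)·!4 = 126·9 = 1134
  i=6: C(9,6)·!3 = 84·2 = 168
  i=7: C(9,7)·!2 = 36·1 = 36
  i=8: C(9,8)·!1 = 9·0 = 0
  i=9: C(9,9)·!0 = 1·1 = 1
Total = 1339.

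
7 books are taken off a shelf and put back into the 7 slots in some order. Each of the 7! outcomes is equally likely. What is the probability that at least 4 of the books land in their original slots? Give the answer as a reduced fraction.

23/1260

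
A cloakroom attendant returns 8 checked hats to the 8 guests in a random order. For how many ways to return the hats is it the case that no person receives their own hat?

14833

The subfactorial !8 = [8!/e] (nearest integer).
8! = 40320, and 40320/e ≈ 14832.90, so !8 = 14833.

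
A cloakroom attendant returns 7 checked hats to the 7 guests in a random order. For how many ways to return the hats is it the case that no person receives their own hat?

1854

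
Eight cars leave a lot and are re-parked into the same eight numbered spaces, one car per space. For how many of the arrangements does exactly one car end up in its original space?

Pick the single fixed position: C(8,1) = 8 ways.
The other 7 form a derangement: !7 = 1854.
Total: 8 × 1854 = 14832.

14832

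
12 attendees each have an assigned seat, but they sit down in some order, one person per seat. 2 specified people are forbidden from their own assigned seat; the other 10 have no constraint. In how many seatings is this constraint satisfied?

402796800

Let A_j be the event that the j-th constrained one is fixed. By inclusion-exclusion over the 2 events:
Σ_{j=0}^{2} (-1)^j C(2,j)(12-j)!
= C(2,0)·12! - C(2,1)·11! + C(2,2)·10!
= 479001600 - 79833600 + 3628800
= 402796800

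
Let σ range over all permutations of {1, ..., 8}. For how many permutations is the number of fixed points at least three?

3235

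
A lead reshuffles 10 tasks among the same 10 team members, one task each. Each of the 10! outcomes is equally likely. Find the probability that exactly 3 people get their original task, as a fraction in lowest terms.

103/1680

Favorable outcomes: C(10,3)·!7 = 120·1854 = 222480.
Total outcomes: 10! = 3628800.
Probability = 222480/3628800 = 103/1680.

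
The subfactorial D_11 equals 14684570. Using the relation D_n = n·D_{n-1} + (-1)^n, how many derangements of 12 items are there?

D_12 = 12·14684570 + 1 = 176214841.

176214841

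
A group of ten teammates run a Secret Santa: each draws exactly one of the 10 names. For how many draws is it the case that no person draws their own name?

Use !n = (n-1)(!(n-1) + !(n-2)).
!10 = 9·(133496 + 14833) = 9·148329 = 1334961

1334961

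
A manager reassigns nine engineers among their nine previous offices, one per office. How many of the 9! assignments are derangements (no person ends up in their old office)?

133496

The number of derangements of 9 is !9 = Σ_{k=0}^{9} (-1)^k·9!/k!
= 9! - 9!/1! + 9!/2! - 9!/3! + 9!/4! - 9!/5! + 9!/6! - 9!/7! + 9!/8! - 9!/9!
= 362880 - 362880 + 181440 - 60480 + 15120 - 3024 + 504 - 72 + 9 - 1
= 133496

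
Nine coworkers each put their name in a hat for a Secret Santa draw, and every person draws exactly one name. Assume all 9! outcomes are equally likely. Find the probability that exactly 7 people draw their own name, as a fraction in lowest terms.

Favorable outcomes: C(9,7)·!2 = 36·1 = 36.
Total outcomes: 9! = 362880.
Probability = 36/362880 = 1/10080.

1/10080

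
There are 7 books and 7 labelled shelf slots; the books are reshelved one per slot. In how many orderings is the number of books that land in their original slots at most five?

5039

# with exactly i fixed is C(7,i)·!(7-i); sum over i=0..5:
  i=0: C(7,0)·!7 = 1·1854 = 1854
  i=1: C(7,1)·!6 = 7·265 = 1855
  i=2: C(7,2)·!5 = 21·44 = 924
  i=3: C(7,3)·!4 = 35·9 = 315
  i=4: C(7,4)·!3 = 35·2 = 70
  i=5: C(7,5)·!2 = 21·1 = 21
Total = 5039.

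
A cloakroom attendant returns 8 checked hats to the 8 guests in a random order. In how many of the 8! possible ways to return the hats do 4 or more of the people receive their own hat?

Sum C(8,i)·!(8-i) for i = 4..8:
  i=4: C(8,4)·!4 = 70·9 = 630
  i=5: C(8,5)·!3 = 56·2 = 112
  i=6: C(8,6)·!2 = 28·1 = 28
  i=7: C(8,7)·!1 = 8·0 = 0
  i=8: C(8,8)·!0 = 1·1 = 1
Total = 771.

771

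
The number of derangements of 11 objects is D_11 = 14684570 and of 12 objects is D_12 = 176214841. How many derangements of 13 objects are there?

2290792932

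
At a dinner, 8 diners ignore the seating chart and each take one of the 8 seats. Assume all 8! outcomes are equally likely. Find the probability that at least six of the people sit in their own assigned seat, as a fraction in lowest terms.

29/40320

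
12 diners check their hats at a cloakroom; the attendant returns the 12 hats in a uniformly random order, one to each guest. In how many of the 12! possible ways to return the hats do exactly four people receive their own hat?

7342335

Choose which 4 of the 12 are fixed: C(12,4) = 495.
The remaining 8 must be deranged: !8 = 14833.
Total: 495 × 14833 = 7342335.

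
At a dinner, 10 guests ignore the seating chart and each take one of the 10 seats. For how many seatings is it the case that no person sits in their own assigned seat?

1334961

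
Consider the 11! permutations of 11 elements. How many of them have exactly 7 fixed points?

Choose which 7 of the 11 are fixed: C(11,7) = 330.
The other 4 form a derangement: !4 = 9.
Total: 330 × 9 = 2970.

2970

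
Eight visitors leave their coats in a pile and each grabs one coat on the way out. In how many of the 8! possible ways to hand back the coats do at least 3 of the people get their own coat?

3235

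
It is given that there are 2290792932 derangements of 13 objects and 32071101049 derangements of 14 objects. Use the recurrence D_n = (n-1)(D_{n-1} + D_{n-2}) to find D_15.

481066515734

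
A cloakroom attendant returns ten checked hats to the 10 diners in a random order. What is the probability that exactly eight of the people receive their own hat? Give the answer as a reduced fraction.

Favorable outcomes: C(10,8)·!2 = 45·1 = 45.
Total outcomes: 10! = 3628800.
Probability = 45/3628800 = 1/80640.

1/80640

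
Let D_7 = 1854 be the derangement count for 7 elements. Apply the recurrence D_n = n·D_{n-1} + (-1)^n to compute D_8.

D_8 = 8·1854 + 1 = 14833.

14833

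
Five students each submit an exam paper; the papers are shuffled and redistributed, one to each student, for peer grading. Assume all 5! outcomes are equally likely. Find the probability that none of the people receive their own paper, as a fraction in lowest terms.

11/30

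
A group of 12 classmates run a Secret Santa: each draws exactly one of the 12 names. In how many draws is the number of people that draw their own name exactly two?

88107426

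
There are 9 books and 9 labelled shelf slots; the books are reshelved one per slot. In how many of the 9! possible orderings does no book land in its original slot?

133496

The subfactorial !9 = [9!/e] (nearest integer).
9! = 362880, and 362880/e ≈ 133496.09, so !9 = 133496.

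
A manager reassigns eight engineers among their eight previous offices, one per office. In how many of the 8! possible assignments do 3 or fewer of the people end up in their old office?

39549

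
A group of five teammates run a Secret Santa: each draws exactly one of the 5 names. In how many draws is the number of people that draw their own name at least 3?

11

Sum C(5,i)·!(5-i) for i = 3..5:
  i=3: C(5,3)·!2 = 10·1 = 10
  i=4: C(5,4)·!1 = 5·0 = 0
  i=5: C(5,5)·!0 = 1·1 = 1
Total = 11.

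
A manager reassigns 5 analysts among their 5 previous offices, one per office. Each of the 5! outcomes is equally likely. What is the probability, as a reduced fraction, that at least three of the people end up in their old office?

Favorable outcomes: Σ_{i≥3} C(5,i)·!(5-i) = 10·1 + 5·0 + 1·1 = 11.
Total outcomes: 5! = 120.
Probability = 11/120 = 11/120.

11/120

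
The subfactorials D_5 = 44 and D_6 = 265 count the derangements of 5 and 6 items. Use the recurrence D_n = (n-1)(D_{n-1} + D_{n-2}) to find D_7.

1854

D_7 = (7-1)·(D_6 + D_5) = 6·(265 + 44) = 6·309 = 1854.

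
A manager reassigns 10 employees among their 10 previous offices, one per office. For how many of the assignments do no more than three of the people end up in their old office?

Sum C(10,i)·!(10-i) for i = 0..3:
  i=0: C(10,0)·!10 = 1·1334961 = 1334961
  i=1: C(10,1)·!9 = 10·133496 = 1334960
  i=2: C(10,2)·!8 = 45·14833 = 667485
  i=3: C(10,3)·!7 = 120·1854 = 222480
Total = 3559886.

3559886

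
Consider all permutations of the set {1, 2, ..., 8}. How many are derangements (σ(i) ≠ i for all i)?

14833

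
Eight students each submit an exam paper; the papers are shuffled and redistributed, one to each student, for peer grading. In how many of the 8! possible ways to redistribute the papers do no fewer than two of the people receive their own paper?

Sum C(8,i)·!(8-i) for i = 2..8:
  i=2: C(8,2)·!6 = 28·265 = 7420
  i=3: C(8,3)·!5 = 56·44 = 2464
  i=4: C(8,4)·!4 = 70·9 = 630
  i=5: C(8,5)·!3 = 56·2 = 112
  i=6: C(8,6)·!2 = 28·1 = 28
  i=7: C(8,7)·!1 = 8·0 = 0
  i=8: C(8,8)·!0 = 1·1 = 1
Total = 10655.

10655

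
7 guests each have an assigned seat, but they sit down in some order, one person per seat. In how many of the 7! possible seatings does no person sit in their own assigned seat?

1854

Use !n = n·!(n-1) + (-1)^n.
!7 = 7·265 - 1 = 1854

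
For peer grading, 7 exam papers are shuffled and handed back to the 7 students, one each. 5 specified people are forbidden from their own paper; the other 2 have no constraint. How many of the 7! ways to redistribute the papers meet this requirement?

2428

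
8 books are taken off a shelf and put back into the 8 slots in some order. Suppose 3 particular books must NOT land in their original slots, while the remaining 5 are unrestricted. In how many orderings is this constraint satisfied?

27240

Inclusion-exclusion on the 3 forbidden self-matches:
Σ_{j=0}^{3} (-1)^j C(3,j)(8-j)!
= C(3,0)·8! - C(3,1)·7! + C(3,2)·6! - C(3,3)·5!
= 40320 - 15120 + 2160 - 120
= 27240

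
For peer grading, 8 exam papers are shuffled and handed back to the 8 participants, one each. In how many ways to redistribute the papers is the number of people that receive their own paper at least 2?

10655

# with exactly i fixed is C(8,i)·!(8-i); sum over i=2..8:
  i=2: C(8,2)·!6 = 28·265 = 7420
  i=3: C(8,3)·!5 = 56·44 = 2464
  i=4: C(8,4)·!4 = 70·9 = 630
  i=5: C(8,5)·!3 = 56·2 = 112
  i=6: C(8,6)·!2 = 28·1 = 28
  i=7: C(8,7)·!1 = 8·0 = 0
  i=8: C(8,8)·!0 = 1·1 = 1
Total = 10655.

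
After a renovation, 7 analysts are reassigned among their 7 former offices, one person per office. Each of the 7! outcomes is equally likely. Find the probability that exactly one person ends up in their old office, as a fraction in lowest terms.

53/144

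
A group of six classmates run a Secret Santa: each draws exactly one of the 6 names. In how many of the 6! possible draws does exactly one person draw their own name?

264

Pick the single fixed position: C(6,1) = 6 ways.
The other 5 form a derangement: !5 = 44.
Total: 6 × 44 = 264.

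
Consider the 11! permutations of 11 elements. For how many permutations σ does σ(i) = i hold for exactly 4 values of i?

611820

Choose which 4 of the 11 are fixed: C(11,4) = 330.
The remaining 7 must be deranged: !7 = 1854.
Total: 330 × 1854 = 611820.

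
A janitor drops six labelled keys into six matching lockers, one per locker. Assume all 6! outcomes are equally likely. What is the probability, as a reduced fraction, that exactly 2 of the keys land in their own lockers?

3/16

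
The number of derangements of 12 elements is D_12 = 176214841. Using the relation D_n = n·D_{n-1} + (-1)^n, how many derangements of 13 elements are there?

D_13 = 13·176214841 - 1 = 2290792932.

2290792932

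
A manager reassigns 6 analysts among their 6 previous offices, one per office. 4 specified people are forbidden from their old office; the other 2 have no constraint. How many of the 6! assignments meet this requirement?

Let A_j be the event that the j-th constrained one is fixed. By inclusion-exclusion over the 4 events:
Σ_{j=0}^{4} (-1)^j C(4,j)(6-j)!
= C(4,0)·6! - C(4,1)·5! + C(4,2)·4! - C(4,3)·3! + C(4,4)·2!
= 720 - 480 + 144 - 24 + 2
= 362

362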